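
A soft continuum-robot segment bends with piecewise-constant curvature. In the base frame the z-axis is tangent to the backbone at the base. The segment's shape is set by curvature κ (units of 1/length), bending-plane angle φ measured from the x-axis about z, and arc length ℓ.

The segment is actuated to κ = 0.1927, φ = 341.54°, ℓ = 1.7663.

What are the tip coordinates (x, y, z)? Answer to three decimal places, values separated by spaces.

θ = κ·ℓ = 0.1927 × 1.7663 = 0.34037 rad
ρ = (1 − cos θ)/κ = (1 − 0.94263)/0.1927 = 0.29770
z = sin θ / κ = 0.33383/0.1927 = 1.73239
x = ρ cos φ = 0.29770 × cos(341.54°) = 0.28239
y = ρ sin φ = 0.29770 × sin(341.54°) = -0.09427

0.282 -0.094 1.732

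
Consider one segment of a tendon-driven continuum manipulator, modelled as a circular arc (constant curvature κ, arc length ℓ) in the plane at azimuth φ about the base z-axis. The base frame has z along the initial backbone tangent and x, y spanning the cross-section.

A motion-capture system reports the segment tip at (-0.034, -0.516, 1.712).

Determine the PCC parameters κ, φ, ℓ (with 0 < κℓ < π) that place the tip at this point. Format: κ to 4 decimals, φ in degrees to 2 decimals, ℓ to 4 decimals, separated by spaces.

0.3234 266.23 1.8143

ρ = √(x²+y²) = √(-0.034² + -0.516²) = 0.51712
φ = atan2(y, x) mod 360° = atan2(-0.516, -0.034) = 266.2301°
|p|² = ρ² + z² = 0.51712² + 1.712² = 3.19836
κ = 2ρ / |p|² = 2×0.51712 / 3.19836 = 0.32337
θ = 2·atan2(ρ, z) = 2·atan2(0.51712, 1.712) = 0.58668 rad
ℓ = θ/κ = 0.58668/0.32337 = 1.81430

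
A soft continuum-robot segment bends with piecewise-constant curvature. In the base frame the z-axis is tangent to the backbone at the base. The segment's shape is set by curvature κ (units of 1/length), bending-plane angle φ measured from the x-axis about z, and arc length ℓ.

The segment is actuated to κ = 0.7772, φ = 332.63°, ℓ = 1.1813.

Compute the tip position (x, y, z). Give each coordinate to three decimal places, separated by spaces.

0.449 -0.232 1.022

θ = κ·ℓ = 0.7772 × 1.1813 = 0.91811 rad
ρ = (1 − cos θ)/κ = (1 − 0.60733)/0.7772 = 0.50524
z = sin θ / κ = 0.79445/0.7772 = 1.02220
x = ρ cos φ = 0.50524 × cos(332.63°) = 0.44868
y = ρ sin φ = 0.50524 × sin(332.63°) = -0.23228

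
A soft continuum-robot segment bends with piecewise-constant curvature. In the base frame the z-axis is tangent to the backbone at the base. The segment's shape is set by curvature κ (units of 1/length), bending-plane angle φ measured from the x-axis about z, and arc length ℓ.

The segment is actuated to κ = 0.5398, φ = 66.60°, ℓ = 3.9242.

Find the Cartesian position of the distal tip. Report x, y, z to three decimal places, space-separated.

1.119 2.585 1.582

θ = κ·ℓ = 0.5398 × 3.9242 = 2.11828 rad
ρ = (1 − cos θ)/κ = (1 − -0.52054)/0.5398 = 2.81686
z = sin θ / κ = 0.85384/0.5398 = 1.58176
x = ρ cos φ = 2.81686 × cos(66.60°) = 1.11871
y = ρ sin φ = 2.81686 × sin(66.60°) = 2.58519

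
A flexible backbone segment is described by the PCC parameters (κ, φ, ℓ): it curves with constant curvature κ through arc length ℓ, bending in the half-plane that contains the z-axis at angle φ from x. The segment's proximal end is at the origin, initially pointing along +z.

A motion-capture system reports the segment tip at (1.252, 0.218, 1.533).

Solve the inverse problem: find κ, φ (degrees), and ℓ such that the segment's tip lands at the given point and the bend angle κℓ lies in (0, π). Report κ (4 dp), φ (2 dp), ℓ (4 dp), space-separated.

ρ = √(x²+y²) = √(1.252² + 0.218²) = 1.27084
φ = atan2(y, x) mod 360° = atan2(0.218, 1.252) = 9.8774°
|p|² = ρ² + z² = 1.27084² + 1.533² = 3.96512
κ = 2ρ / |p|² = 2×1.27084 / 3.96512 = 0.64101
θ = 2·atan2(ρ, z) = 2·atan2(1.27084, 1.533) = 1.38434 rad
ℓ = θ/κ = 1.38434/0.64101 = 2.15962

0.6410 9.88 2.1596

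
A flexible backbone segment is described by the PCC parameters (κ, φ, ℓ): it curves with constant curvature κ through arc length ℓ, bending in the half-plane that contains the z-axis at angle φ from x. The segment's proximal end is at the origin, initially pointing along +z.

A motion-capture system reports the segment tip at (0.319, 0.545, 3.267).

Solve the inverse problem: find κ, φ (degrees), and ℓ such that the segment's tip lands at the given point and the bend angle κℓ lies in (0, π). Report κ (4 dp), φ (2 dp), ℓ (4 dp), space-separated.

ρ = √(x²+y²) = √(0.319² + 0.545²) = 0.63150
φ = atan2(y, x) mod 360° = atan2(0.545, 0.319) = 59.6587°
|p|² = ρ² + z² = 0.63150² + 3.267² = 11.07207
κ = 2ρ / |p|² = 2×0.63150 / 11.07207 = 0.11407
θ = 2·atan2(ρ, z) = 2·atan2(0.63150, 3.267) = 0.38188 rad
ℓ = θ/κ = 0.38188/0.11407 = 3.34778

0.1141 59.66 3.3478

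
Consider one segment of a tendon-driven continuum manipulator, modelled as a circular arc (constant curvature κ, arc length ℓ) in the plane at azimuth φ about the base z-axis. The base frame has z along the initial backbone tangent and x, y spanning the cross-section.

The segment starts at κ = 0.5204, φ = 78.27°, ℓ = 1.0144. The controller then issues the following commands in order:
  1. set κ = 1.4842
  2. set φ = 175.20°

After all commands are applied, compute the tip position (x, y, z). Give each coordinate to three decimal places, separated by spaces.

initial: κ=0.5204, φ=78.27°, ℓ=1.0144
cmd 1: set κ=1.4842 → (κ,φ,ℓ)=(1.4842,78.27°,1.0144) → tip=(0.1280,0.6167,0.6723)
cmd 2: set φ=175.20° → (κ,φ,ℓ)=(1.4842,175.20°,1.0144) → tip=(-0.6276,0.0527,0.6723)

-0.628 0.053 0.672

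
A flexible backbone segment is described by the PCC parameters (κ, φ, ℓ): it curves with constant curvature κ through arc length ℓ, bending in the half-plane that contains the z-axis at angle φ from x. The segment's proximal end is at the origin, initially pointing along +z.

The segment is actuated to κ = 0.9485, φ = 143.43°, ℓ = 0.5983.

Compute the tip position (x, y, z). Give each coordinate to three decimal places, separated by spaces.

θ = κ·ℓ = 0.9485 × 0.5983 = 0.56749 rad
ρ = (1 − cos θ)/κ = (1 − 0.84325)/0.9485 = 0.16526
z = sin θ / κ = 0.53752/0.9485 = 0.56670
x = ρ cos φ = 0.16526 × cos(143.43°) = -0.13272
y = ρ sin φ = 0.16526 × sin(143.43°) = 0.09846

-0.133 0.098 0.567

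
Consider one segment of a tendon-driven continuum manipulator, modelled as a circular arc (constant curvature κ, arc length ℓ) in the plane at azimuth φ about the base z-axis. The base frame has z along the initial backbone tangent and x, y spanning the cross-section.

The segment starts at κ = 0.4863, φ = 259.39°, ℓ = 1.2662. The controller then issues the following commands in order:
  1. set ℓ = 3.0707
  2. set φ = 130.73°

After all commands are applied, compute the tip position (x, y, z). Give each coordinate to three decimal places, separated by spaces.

initial: κ=0.4863, φ=259.39°, ℓ=1.2662
cmd 1: set ℓ=3.0707 → (κ,φ,ℓ)=(0.4863,259.39°,3.0707) → tip=(-0.3493,-1.8647,2.0502)
cmd 2: set φ=130.73° → (κ,φ,ℓ)=(0.4863,130.73°,3.0707) → tip=(-1.2379,1.4376,2.0502)

-1.238 1.438 2.050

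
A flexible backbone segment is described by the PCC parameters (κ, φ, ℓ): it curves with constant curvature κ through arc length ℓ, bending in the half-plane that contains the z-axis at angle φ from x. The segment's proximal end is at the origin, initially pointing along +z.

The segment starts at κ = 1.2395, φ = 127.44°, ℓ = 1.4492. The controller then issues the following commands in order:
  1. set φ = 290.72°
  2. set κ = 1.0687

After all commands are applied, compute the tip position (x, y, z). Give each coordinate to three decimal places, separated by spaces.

0.324 -0.856 0.935

initial: κ=1.2395, φ=127.44°, ℓ=1.4492
cmd 1: set φ=290.72° → (κ,φ,ℓ)=(1.2395,290.72°,1.4492) → tip=(0.3493,-0.9233,0.7864)
cmd 2: set κ=1.0687 → (κ,φ,ℓ)=(1.0687,290.72°,1.4492) → tip=(0.3238,-0.8559,0.9355)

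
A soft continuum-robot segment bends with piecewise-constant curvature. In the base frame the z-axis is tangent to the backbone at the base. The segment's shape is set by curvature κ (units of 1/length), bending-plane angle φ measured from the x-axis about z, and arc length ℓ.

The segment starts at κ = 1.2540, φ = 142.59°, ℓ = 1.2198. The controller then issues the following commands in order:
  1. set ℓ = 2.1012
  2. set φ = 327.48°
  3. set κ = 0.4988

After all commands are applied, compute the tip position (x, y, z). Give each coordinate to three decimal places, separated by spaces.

initial: κ=1.2540, φ=142.59°, ℓ=1.2198
cmd 1: set ℓ=2.1012 → (κ,φ,ℓ)=(1.2540,142.59°,2.1012) → tip=(-1.1873,0.9081,0.3870)
cmd 2: set φ=327.48° → (κ,φ,ℓ)=(1.2540,327.48°,2.1012) → tip=(1.2603,-0.8035,0.3870)
cmd 3: set κ=0.4988 → (κ,φ,ℓ)=(0.4988,327.48°,2.1012) → tip=(0.8465,-0.5397,1.7371)

0.847 -0.540 1.737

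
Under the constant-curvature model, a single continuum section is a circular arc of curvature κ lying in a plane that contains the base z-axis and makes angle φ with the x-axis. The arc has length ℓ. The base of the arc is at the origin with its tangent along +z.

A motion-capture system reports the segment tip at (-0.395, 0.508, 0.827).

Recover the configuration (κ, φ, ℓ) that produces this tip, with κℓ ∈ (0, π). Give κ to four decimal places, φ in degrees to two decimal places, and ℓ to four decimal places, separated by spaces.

1.1721 127.87 1.1283

ρ = √(x²+y²) = √(-0.395² + 0.508²) = 0.64350
φ = atan2(y, x) mod 360° = atan2(0.508, -0.395) = 127.8672°
|p|² = ρ² + z² = 0.64350² + 0.827² = 1.09802
κ = 2ρ / |p|² = 2×0.64350 / 1.09802 = 1.17211
θ = 2·atan2(ρ, z) = 2·atan2(0.64350, 0.827) = 1.32250 rad
ℓ = θ/κ = 1.32250/1.17211 = 1.12831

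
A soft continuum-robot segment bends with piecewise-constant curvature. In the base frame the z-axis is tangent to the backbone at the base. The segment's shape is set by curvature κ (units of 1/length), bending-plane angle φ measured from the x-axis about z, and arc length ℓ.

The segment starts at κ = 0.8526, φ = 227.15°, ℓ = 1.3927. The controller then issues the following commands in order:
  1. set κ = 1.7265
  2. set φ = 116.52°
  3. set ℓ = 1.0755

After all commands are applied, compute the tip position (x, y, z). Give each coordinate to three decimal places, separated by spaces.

initial: κ=0.8526, φ=227.15°, ℓ=1.3927
cmd 1: set κ=1.7265 → (κ,φ,ℓ)=(1.7265,227.15°,1.3927) → tip=(-0.6856,-0.7390,0.3893)
cmd 2: set φ=116.52° → (κ,φ,ℓ)=(1.7265,116.52°,1.3927) → tip=(-0.4501,0.9020,0.3893)
cmd 3: set ℓ=1.0755 → (κ,φ,ℓ)=(1.7265,116.52°,1.0755) → tip=(-0.3316,0.6645,0.5557)

-0.332 0.664 0.556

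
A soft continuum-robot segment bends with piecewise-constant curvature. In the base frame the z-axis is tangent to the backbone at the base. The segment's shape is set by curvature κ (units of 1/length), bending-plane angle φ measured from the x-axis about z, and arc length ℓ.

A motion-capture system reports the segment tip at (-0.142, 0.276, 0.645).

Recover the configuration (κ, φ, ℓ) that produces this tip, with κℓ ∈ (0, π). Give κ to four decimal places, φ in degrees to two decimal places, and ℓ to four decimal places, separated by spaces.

1.2116 117.23 0.7404

ρ = √(x²+y²) = √(-0.142² + 0.276²) = 0.31039
φ = atan2(y, x) mod 360° = atan2(0.276, -0.142) = 117.2255°
|p|² = ρ² + z² = 0.31039² + 0.645² = 0.51237
κ = 2ρ / |p|² = 2×0.31039 / 0.51237 = 1.21158
θ = 2·atan2(ρ, z) = 2·atan2(0.31039, 0.645) = 0.89702 rad
ℓ = θ/κ = 0.89702/1.21158 = 0.74037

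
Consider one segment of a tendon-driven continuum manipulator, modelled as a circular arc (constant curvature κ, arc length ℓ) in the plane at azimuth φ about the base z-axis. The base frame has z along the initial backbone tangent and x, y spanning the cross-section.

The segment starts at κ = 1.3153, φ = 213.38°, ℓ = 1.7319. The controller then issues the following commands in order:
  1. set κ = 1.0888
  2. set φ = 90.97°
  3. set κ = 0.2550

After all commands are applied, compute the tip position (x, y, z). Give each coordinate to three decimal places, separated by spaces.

initial: κ=1.3153, φ=213.38°, ℓ=1.7319
cmd 1: set κ=1.0888 → (κ,φ,ℓ)=(1.0888,213.38°,1.7319) → tip=(-1.0045,-0.6618,0.8733)
cmd 2: set φ=90.97° → (κ,φ,ℓ)=(1.0888,90.97°,1.7319) → tip=(-0.0204,1.2027,0.8733)
cmd 3: set κ=0.2550 → (κ,φ,ℓ)=(0.2550,90.97°,1.7319) → tip=(-0.0064,0.3762,1.6761)

-0.006 0.376 1.676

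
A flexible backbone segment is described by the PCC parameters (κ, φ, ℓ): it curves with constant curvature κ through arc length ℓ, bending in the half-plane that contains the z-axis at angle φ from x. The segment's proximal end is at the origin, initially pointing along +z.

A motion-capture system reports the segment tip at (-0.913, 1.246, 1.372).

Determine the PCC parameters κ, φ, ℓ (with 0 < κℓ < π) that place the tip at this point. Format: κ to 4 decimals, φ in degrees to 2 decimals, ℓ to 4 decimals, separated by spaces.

ρ = √(x²+y²) = √(-0.913² + 1.246²) = 1.54470
φ = atan2(y, x) mod 360° = atan2(1.246, -0.913) = 126.2319°
|p|² = ρ² + z² = 1.54470² + 1.372² = 4.26847
κ = 2ρ / |p|² = 2×1.54470 / 4.26847 = 0.72377
θ = 2·atan2(ρ, z) = 2·atan2(1.54470, 1.372) = 1.68908 rad
ℓ = θ/κ = 1.68908/0.72377 = 2.33372

0.7238 126.23 2.3337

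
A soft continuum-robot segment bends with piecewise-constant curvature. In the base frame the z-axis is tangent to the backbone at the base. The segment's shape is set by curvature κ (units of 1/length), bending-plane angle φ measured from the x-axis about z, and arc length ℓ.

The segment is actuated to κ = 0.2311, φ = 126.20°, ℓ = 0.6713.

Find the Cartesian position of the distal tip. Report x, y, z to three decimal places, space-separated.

-0.031 0.042 0.669

θ = κ·ℓ = 0.2311 × 0.6713 = 0.15514 rad
ρ = (1 − cos θ)/κ = (1 − 0.98799)/0.2311 = 0.05197
z = sin θ / κ = 0.15452/0.2311 = 0.66861
x = ρ cos φ = 0.05197 × cos(126.20°) = -0.03069
y = ρ sin φ = 0.05197 × sin(126.20°) = 0.04194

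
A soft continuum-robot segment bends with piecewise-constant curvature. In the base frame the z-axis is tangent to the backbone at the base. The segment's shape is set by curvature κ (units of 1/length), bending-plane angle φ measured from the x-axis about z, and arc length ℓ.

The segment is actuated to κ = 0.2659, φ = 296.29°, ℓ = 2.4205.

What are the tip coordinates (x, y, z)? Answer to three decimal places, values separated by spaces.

θ = κ·ℓ = 0.2659 × 2.4205 = 0.64361 rad
ρ = (1 − cos θ)/κ = (1 − 0.79993)/0.2659 = 0.75241
z = sin θ / κ = 0.60009/0.2659 = 2.25682
x = ρ cos φ = 0.75241 × cos(296.29°) = 0.33325
y = ρ sin φ = 0.75241 × sin(296.29°) = -0.67458

0.333 -0.675 2.257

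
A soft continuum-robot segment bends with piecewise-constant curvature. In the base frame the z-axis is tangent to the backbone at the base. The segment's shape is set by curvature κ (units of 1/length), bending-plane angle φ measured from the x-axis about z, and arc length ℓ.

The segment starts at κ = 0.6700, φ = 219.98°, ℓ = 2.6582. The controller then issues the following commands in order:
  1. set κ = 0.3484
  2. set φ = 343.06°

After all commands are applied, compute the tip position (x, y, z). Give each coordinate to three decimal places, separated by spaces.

1.096 -0.334 2.294

initial: κ=0.6700, φ=219.98°, ℓ=2.6582
cmd 1: set κ=0.3484 → (κ,φ,ℓ)=(0.3484,219.98°,2.6582) → tip=(-0.8777,-0.7359,2.2942)
cmd 2: set φ=343.06° → (κ,φ,ℓ)=(0.3484,343.06°,2.6582) → tip=(1.0957,-0.3337,2.2942)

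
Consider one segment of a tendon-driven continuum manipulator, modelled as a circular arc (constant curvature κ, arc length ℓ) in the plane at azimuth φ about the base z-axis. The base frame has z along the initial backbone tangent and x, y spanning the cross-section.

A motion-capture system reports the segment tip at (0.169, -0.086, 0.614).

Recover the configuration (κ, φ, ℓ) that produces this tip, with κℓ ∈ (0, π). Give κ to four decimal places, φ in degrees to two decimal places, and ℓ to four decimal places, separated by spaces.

ρ = √(x²+y²) = √(0.169² + -0.086²) = 0.18962
φ = atan2(y, x) mod 360° = atan2(-0.086, 0.169) = 333.0296°
|p|² = ρ² + z² = 0.18962² + 0.614² = 0.41295
κ = 2ρ / |p|² = 2×0.18962 / 0.41295 = 0.91838
θ = 2·atan2(ρ, z) = 2·atan2(0.18962, 0.614) = 0.59908 rad
ℓ = θ/κ = 0.59908/0.91838 = 0.65233

0.9184 333.03 0.6523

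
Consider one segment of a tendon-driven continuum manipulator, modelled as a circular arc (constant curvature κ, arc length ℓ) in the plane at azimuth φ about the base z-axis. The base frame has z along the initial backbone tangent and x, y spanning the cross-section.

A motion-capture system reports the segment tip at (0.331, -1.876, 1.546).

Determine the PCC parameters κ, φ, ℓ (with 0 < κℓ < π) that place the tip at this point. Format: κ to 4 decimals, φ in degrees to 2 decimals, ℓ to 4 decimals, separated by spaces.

ρ = √(x²+y²) = √(0.331² + -1.876²) = 1.90498
φ = atan2(y, x) mod 360° = atan2(-1.876, 0.331) = 280.0062°
|p|² = ρ² + z² = 1.90498² + 1.546² = 6.01905
κ = 2ρ / |p|² = 2×1.90498 / 6.01905 = 0.63298
θ = 2·atan2(ρ, z) = 2·atan2(1.90498, 1.546) = 1.77809 rad
ℓ = θ/κ = 1.77809/0.63298 = 2.80907

0.6330 280.01 2.8091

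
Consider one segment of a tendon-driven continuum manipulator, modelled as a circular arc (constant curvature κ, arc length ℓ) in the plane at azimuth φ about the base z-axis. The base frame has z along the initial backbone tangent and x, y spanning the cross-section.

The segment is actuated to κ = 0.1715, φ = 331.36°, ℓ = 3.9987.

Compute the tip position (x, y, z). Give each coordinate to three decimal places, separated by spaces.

θ = κ·ℓ = 0.1715 × 3.9987 = 0.68578 rad
ρ = (1 − cos θ)/κ = (1 − 0.77393)/0.1715 = 1.31821
z = sin θ / κ = 0.63327/0.1715 = 3.69256
x = ρ cos φ = 1.31821 × cos(331.36°) = 1.15692
y = ρ sin φ = 1.31821 × sin(331.36°) = -0.63182

1.157 -0.632 3.693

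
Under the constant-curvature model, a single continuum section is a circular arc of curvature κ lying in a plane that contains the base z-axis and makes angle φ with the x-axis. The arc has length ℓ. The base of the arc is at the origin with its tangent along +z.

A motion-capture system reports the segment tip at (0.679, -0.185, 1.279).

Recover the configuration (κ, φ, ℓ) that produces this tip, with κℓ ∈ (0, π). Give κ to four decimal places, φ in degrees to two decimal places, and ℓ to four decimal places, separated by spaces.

0.6605 344.76 1.5233

ρ = √(x²+y²) = √(0.679² + -0.185²) = 0.70375
φ = atan2(y, x) mod 360° = atan2(-0.185, 0.679) = 344.7592°
|p|² = ρ² + z² = 0.70375² + 1.279² = 2.13111
κ = 2ρ / |p|² = 2×0.70375 / 2.13111 = 0.66046
θ = 2·atan2(ρ, z) = 2·atan2(0.70375, 1.279) = 1.00605 rad
ℓ = θ/κ = 1.00605/0.66046 = 1.52326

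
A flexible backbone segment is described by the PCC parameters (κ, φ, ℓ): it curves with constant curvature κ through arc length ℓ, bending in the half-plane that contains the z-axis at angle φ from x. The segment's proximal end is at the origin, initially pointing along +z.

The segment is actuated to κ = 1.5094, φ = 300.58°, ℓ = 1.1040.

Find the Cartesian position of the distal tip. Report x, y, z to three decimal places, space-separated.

θ = κ·ℓ = 1.5094 × 1.1040 = 1.66638 rad
ρ = (1 − cos θ)/κ = (1 − -0.09544)/1.5094 = 0.72574
z = sin θ / κ = 0.99544/1.5094 = 0.65949
x = ρ cos φ = 0.72574 × cos(300.58°) = 0.36921
y = ρ sin φ = 0.72574 × sin(300.58°) = -0.62481

0.369 -0.625 0.659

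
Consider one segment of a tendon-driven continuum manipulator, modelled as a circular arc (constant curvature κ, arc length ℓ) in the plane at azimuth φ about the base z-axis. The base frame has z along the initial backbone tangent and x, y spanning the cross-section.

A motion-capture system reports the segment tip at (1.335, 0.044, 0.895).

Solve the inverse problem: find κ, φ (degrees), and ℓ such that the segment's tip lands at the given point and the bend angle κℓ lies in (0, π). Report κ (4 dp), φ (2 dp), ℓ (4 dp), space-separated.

ρ = √(x²+y²) = √(1.335² + 0.044²) = 1.33572
φ = atan2(y, x) mod 360° = atan2(0.044, 1.335) = 1.8877°
|p|² = ρ² + z² = 1.33572² + 0.895² = 2.58519
κ = 2ρ / |p|² = 2×1.33572 / 2.58519 = 1.03337
θ = 2·atan2(ρ, z) = 2·atan2(1.33572, 0.895) = 1.96091 rad
ℓ = θ/κ = 1.96091/1.03337 = 1.89759

1.0334 1.89 1.8976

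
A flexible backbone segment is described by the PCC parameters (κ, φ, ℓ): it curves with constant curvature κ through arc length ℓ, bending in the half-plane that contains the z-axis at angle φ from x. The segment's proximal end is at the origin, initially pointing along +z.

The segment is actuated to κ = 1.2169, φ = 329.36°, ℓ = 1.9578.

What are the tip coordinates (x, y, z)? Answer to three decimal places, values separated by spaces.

θ = κ·ℓ = 1.2169 × 1.9578 = 2.38245 rad
ρ = (1 − cos θ)/κ = (1 − -0.72542)/1.2169 = 1.41788
z = sin θ / κ = 0.68830/1.2169 = 0.56562
x = ρ cos φ = 1.41788 × cos(329.36°) = 1.21993
y = ρ sin φ = 1.41788 × sin(329.36°) = -0.72261

1.220 -0.723 0.566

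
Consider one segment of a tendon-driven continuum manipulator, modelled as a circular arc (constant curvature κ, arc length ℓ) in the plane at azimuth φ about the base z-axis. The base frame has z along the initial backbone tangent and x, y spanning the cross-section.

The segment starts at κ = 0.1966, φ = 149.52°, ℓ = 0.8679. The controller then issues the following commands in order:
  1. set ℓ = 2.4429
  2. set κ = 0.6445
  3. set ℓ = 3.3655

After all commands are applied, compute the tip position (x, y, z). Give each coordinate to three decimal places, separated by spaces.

initial: κ=0.1966, φ=149.52°, ℓ=0.8679
cmd 1: set ℓ=2.4429 → (κ,φ,ℓ)=(0.1966,149.52°,2.4429) → tip=(-0.4959,0.2919,2.3501)
cmd 2: set κ=0.6445 → (κ,φ,ℓ)=(0.6445,149.52°,2.4429) → tip=(-1.3421,0.7899,1.5516)
cmd 3: set ℓ=3.3655 → (κ,φ,ℓ)=(0.6445,149.52°,3.3655) → tip=(-2.0903,1.2303,1.2821)

-2.090 1.230 1.282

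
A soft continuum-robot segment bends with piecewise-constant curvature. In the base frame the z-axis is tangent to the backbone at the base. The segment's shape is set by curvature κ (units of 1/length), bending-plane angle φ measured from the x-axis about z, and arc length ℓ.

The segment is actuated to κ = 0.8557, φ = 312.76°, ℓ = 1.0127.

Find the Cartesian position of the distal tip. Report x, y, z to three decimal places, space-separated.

θ = κ·ℓ = 0.8557 × 1.0127 = 0.86657 rad
ρ = (1 − cos θ)/κ = (1 − 0.64745)/0.8557 = 0.41201
z = sin θ / κ = 0.76211/0.8557 = 0.89063
x = ρ cos φ = 0.41201 × cos(312.76°) = 0.27972
y = ρ sin φ = 0.41201 × sin(312.76°) = -0.30250

0.280 -0.302 0.891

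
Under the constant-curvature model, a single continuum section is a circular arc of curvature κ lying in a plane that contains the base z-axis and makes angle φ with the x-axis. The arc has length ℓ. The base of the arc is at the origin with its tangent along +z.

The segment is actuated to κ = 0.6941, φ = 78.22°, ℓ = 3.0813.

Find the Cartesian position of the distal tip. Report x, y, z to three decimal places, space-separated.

0.452 2.169 1.215

θ = κ·ℓ = 0.6941 × 3.0813 = 2.13873 rad
ρ = (1 − cos θ)/κ = (1 − -0.53789)/0.6941 = 2.21566
z = sin θ / κ = 0.84301/0.6941 = 1.21454
x = ρ cos φ = 2.21566 × cos(78.22°) = 0.45234
y = ρ sin φ = 2.21566 × sin(78.22°) = 2.16900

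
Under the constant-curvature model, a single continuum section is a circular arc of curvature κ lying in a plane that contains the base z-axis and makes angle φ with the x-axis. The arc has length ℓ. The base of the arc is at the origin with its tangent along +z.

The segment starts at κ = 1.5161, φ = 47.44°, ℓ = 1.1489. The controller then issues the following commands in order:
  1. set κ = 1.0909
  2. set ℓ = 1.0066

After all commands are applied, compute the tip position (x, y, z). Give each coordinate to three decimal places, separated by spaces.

0.338 0.368 0.816

initial: κ=1.5161, φ=47.44°, ℓ=1.1489
cmd 1: set κ=1.0909 → (κ,φ,ℓ)=(1.0909,47.44°,1.1489) → tip=(0.4265,0.4644,0.8709)
cmd 2: set ℓ=1.0066 → (κ,φ,ℓ)=(1.0909,47.44°,1.0066) → tip=(0.3377,0.3678,0.8162)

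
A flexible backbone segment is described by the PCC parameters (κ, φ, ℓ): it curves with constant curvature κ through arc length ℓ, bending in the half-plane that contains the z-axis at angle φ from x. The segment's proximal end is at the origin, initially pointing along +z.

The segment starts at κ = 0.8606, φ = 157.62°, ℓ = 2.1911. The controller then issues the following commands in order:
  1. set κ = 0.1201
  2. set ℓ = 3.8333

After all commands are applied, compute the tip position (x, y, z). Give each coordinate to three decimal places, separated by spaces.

initial: κ=0.8606, φ=157.62°, ℓ=2.1911
cmd 1: set κ=0.1201 → (κ,φ,ℓ)=(0.1201,157.62°,2.1911) → tip=(-0.2650,0.1091,2.1659)
cmd 2: set ℓ=3.8333 → (κ,φ,ℓ)=(0.1201,157.62°,3.8333) → tip=(-0.8016,0.3301,3.6993)

-0.802 0.330 3.699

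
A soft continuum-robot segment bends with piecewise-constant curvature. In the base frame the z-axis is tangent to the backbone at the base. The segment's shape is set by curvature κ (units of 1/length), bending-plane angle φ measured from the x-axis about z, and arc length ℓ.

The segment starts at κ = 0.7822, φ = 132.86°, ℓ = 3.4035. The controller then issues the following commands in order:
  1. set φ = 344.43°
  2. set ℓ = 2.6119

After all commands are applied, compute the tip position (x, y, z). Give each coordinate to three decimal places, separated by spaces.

1.792 -0.499 1.139

initial: κ=0.7822, φ=132.86°, ℓ=3.4035
cmd 1: set φ=344.43° → (κ,φ,ℓ)=(0.7822,344.43°,3.4035) → tip=(2.3242,-0.6476,0.5897)
cmd 2: set ℓ=2.6119 → (κ,φ,ℓ)=(0.7822,344.43°,2.6119) → tip=(1.7917,-0.4992,1.1385)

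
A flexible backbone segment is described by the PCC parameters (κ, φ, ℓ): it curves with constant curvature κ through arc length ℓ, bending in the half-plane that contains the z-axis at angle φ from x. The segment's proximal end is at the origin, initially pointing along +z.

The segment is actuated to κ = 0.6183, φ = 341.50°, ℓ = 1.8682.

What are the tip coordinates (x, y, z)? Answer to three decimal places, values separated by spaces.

0.914 -0.306 1.480

θ = κ·ℓ = 0.6183 × 1.8682 = 1.15511 rad
ρ = (1 − cos θ)/κ = (1 − 0.40382)/0.6183 = 0.96423
z = sin θ / κ = 0.91484/0.6183 = 1.47960
x = ρ cos φ = 0.96423 × cos(341.50°) = 0.91440
y = ρ sin φ = 0.96423 × sin(341.50°) = -0.30595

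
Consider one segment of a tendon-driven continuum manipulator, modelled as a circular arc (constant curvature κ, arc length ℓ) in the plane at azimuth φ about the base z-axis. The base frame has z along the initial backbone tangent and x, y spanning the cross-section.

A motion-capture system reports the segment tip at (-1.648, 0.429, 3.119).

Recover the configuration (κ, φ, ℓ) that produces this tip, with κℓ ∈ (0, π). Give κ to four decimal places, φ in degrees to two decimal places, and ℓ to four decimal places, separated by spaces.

ρ = √(x²+y²) = √(-1.648² + 0.429²) = 1.70292
φ = atan2(y, x) mod 360° = atan2(0.429, -1.648) = 165.4089°
|p|² = ρ² + z² = 1.70292² + 3.119² = 12.62811
κ = 2ρ / |p|² = 2×1.70292 / 12.62811 = 0.26970
θ = 2·atan2(ρ, z) = 2·atan2(1.70292, 3.119) = 0.99951 rad
ℓ = θ/κ = 0.99951/0.26970 = 3.70595

0.2697 165.41 3.7060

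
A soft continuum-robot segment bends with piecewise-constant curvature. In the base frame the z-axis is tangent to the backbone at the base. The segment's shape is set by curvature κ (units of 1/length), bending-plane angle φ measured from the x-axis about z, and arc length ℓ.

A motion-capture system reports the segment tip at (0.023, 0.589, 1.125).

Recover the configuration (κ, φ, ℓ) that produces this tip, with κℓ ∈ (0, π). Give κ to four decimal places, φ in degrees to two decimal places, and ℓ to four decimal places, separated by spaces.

0.7308 87.76 1.3207

ρ = √(x²+y²) = √(0.023² + 0.589²) = 0.58945
φ = atan2(y, x) mod 360° = atan2(0.589, 0.023) = 87.7638°
|p|² = ρ² + z² = 0.58945² + 1.125² = 1.61308
κ = 2ρ / |p|² = 2×0.58945 / 1.61308 = 0.73084
θ = 2·atan2(ρ, z) = 2·atan2(0.58945, 1.125) = 0.96525 rad
ℓ = θ/κ = 0.96525/0.73084 = 1.32075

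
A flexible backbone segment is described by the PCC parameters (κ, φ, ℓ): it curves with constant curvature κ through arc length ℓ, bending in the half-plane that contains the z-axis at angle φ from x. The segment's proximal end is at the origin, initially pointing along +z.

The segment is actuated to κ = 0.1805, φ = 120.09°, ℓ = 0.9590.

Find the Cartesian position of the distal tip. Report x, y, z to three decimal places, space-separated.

θ = κ·ℓ = 0.1805 × 0.9590 = 0.17310 rad
ρ = (1 − cos θ)/κ = (1 − 0.98506)/0.1805 = 0.08279
z = sin θ / κ = 0.17224/0.1805 = 0.95422
x = ρ cos φ = 0.08279 × cos(120.09°) = -0.04151
y = ρ sin φ = 0.08279 × sin(120.09°) = 0.07164

-0.042 0.072 0.954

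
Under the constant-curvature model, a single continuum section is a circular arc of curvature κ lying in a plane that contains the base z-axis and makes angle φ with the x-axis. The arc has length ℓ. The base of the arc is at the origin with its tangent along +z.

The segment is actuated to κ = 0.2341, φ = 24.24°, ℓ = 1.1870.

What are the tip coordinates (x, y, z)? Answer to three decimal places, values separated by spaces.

θ = κ·ℓ = 0.2341 × 1.1870 = 0.27788 rad
ρ = (1 − cos θ)/κ = (1 − 0.96164)/0.2341 = 0.16386
z = sin θ / κ = 0.27431/0.2341 = 1.17178
x = ρ cos φ = 0.16386 × cos(24.24°) = 0.14941
y = ρ sin φ = 0.16386 × sin(24.24°) = 0.06727

0.149 0.067 1.172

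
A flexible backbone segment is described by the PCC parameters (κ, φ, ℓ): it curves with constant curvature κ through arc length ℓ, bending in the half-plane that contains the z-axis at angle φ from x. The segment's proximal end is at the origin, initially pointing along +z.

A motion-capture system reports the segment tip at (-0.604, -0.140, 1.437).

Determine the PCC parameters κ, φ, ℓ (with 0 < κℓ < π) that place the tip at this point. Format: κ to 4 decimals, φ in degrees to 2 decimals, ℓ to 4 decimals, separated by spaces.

ρ = √(x²+y²) = √(-0.604² + -0.140²) = 0.62001
φ = atan2(y, x) mod 360° = atan2(-0.140, -0.604) = 193.0500°
|p|² = ρ² + z² = 0.62001² + 1.437² = 2.44938
κ = 2ρ / |p|² = 2×0.62001 / 2.44938 = 0.50626
θ = 2·atan2(ρ, z) = 2·atan2(0.62001, 1.437) = 0.81466 rad
ℓ = θ/κ = 0.81466/0.50626 = 1.60918

0.5063 193.05 1.6092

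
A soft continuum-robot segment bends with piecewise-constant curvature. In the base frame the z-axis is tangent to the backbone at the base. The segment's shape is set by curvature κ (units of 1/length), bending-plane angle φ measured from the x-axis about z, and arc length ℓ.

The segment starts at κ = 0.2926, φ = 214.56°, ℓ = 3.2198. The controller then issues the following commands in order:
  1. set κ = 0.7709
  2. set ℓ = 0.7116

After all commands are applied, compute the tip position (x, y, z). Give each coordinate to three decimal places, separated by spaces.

initial: κ=0.2926, φ=214.56°, ℓ=3.2198
cmd 1: set κ=0.7709 → (κ,φ,ℓ)=(0.7709,214.56°,3.2198) → tip=(-1.9126,-1.3174,0.7948)
cmd 2: set ℓ=0.7116 → (κ,φ,ℓ)=(0.7709,214.56°,0.7116) → tip=(-0.1567,-0.1080,0.6764)

-0.157 -0.108 0.676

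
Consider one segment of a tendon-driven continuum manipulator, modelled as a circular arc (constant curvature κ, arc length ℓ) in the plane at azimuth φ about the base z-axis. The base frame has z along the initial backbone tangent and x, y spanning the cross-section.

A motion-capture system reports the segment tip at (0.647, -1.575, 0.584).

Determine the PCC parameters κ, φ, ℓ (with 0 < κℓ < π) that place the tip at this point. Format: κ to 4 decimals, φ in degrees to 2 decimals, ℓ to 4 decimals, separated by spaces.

1.0510 292.33 2.3605

ρ = √(x²+y²) = √(0.647² + -1.575²) = 1.70271
φ = atan2(y, x) mod 360° = atan2(-1.575, 0.647) = 292.3325°
|p|² = ρ² + z² = 1.70271² + 0.584² = 3.24029
κ = 2ρ / |p|² = 2×1.70271 / 3.24029 = 1.05096
θ = 2·atan2(ρ, z) = 2·atan2(1.70271, 0.584) = 2.48077 rad
ℓ = θ/κ = 2.48077/1.05096 = 2.36048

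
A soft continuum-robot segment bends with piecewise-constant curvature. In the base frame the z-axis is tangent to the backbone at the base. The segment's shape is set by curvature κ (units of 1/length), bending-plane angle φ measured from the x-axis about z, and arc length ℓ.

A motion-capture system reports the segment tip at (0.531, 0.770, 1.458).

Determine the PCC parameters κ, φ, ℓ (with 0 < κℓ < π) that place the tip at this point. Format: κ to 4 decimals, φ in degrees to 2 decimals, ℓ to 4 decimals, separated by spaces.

0.6234 55.41 1.8299

ρ = √(x²+y²) = √(0.531² + 0.770²) = 0.93534
φ = atan2(y, x) mod 360° = atan2(0.770, 0.531) = 55.4095°
|p|² = ρ² + z² = 0.93534² + 1.458² = 3.00062
κ = 2ρ / |p|² = 2×0.93534 / 3.00062 = 0.62343
θ = 2·atan2(ρ, z) = 2·atan2(0.93534, 1.458) = 1.14079 rad
ℓ = θ/κ = 1.14079/0.62343 = 1.82985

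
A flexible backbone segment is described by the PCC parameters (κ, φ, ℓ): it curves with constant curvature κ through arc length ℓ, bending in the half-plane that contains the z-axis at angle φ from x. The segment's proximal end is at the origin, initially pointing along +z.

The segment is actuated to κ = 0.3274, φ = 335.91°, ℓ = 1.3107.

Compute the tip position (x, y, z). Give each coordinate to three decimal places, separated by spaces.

0.253 -0.113 1.271

θ = κ·ℓ = 0.3274 × 1.3107 = 0.42912 rad
ρ = (1 − cos θ)/κ = (1 − 0.90933)/0.3274 = 0.27694
z = sin θ / κ = 0.41607/0.3274 = 1.27084
x = ρ cos φ = 0.27694 × cos(335.91°) = 0.25282
y = ρ sin φ = 0.27694 × sin(335.91°) = -0.11304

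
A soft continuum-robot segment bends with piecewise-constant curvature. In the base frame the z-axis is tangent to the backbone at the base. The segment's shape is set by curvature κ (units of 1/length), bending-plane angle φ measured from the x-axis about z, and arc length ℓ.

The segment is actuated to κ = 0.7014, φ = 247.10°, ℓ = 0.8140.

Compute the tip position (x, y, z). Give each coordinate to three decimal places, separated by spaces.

θ = κ·ℓ = 0.7014 × 0.8140 = 0.57094 rad
ρ = (1 − cos θ)/κ = (1 − 0.84139)/0.7014 = 0.22613
z = sin θ / κ = 0.54042/0.7014 = 0.77049
x = ρ cos φ = 0.22613 × cos(247.10°) = -0.08799
y = ρ sin φ = 0.22613 × sin(247.10°) = -0.20831

-0.088 -0.208 0.770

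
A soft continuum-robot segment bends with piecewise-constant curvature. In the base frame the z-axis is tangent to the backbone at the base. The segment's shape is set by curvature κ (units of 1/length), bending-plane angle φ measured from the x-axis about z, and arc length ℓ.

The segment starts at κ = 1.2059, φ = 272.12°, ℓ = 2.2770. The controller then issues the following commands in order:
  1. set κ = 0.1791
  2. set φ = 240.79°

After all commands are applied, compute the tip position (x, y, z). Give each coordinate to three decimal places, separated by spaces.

initial: κ=1.2059, φ=272.12°, ℓ=2.2770
cmd 1: set κ=0.1791 → (κ,φ,ℓ)=(0.1791,272.12°,2.2770) → tip=(0.0169,-0.4576,2.2144)
cmd 2: set φ=240.79° → (κ,φ,ℓ)=(0.1791,240.79°,2.2770) → tip=(-0.2235,-0.3997,2.2144)

-0.223 -0.400 2.214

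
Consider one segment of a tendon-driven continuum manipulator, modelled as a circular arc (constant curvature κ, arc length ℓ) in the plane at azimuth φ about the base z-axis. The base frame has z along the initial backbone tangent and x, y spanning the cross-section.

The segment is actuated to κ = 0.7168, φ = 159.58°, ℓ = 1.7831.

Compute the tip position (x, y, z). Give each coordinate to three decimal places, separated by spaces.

θ = κ·ℓ = 0.7168 × 1.7831 = 1.27813 rad
ρ = (1 − cos θ)/κ = (1 − 0.28851)/0.7168 = 0.99259
z = sin θ / κ = 0.95748/0.7168 = 1.33577
x = ρ cos φ = 0.99259 × cos(159.58°) = -0.93022
y = ρ sin φ = 0.99259 × sin(159.58°) = 0.34631

-0.930 0.346 1.336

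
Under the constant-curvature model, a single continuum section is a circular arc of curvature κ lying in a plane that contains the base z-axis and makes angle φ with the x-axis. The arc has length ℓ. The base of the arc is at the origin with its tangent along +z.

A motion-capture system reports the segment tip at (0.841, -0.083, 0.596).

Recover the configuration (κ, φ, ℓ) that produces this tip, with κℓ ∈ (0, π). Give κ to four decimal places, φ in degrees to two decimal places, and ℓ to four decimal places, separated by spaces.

1.5805 354.36 1.2104

ρ = √(x²+y²) = √(0.841² + -0.083²) = 0.84509
φ = atan2(y, x) mod 360° = atan2(-0.083, 0.841) = 354.3636°
|p|² = ρ² + z² = 0.84509² + 0.596² = 1.06939
κ = 2ρ / |p|² = 2×0.84509 / 1.06939 = 1.58051
θ = 2·atan2(ρ, z) = 2·atan2(0.84509, 0.596) = 1.91311 rad
ℓ = θ/κ = 1.91311/1.58051 = 1.21044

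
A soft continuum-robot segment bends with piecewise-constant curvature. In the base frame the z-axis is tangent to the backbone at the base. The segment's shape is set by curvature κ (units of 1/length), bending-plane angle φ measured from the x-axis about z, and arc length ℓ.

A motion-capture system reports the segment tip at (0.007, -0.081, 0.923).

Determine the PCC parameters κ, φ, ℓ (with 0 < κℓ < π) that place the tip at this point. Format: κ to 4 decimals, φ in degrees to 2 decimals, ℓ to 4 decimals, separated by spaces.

0.1894 274.94 0.9278

ρ = √(x²+y²) = √(0.007² + -0.081²) = 0.08130
φ = atan2(y, x) mod 360° = atan2(-0.081, 0.007) = 274.9392°
|p|² = ρ² + z² = 0.08130² + 0.923² = 0.85854
κ = 2ρ / |p|² = 2×0.08130 / 0.85854 = 0.18940
θ = 2·atan2(ρ, z) = 2·atan2(0.08130, 0.923) = 0.17572 rad
ℓ = θ/κ = 0.17572/0.18940 = 0.92777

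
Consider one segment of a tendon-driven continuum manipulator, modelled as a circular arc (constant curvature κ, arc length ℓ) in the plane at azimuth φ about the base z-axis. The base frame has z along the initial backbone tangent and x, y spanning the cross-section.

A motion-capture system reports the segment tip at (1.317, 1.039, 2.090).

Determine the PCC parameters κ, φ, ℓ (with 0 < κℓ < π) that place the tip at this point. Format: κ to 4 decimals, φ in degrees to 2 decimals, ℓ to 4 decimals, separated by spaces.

ρ = √(x²+y²) = √(1.317² + 1.039²) = 1.67750
φ = atan2(y, x) mod 360° = atan2(1.039, 1.317) = 38.2704°
|p|² = ρ² + z² = 1.67750² + 2.090² = 7.18211
κ = 2ρ / |p|² = 2×1.67750 / 7.18211 = 0.46713
θ = 2·atan2(ρ, z) = 2·atan2(1.67750, 2.090) = 1.35269 rad
ℓ = θ/κ = 1.35269/0.46713 = 2.89572

0.4671 38.27 2.8957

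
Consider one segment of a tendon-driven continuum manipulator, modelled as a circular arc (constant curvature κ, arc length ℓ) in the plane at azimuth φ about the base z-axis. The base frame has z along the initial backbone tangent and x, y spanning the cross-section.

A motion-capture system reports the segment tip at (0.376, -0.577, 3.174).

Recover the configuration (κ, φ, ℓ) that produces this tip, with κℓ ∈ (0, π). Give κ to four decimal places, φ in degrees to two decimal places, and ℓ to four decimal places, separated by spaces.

0.1306 303.09 3.2727

ρ = √(x²+y²) = √(0.376² + -0.577²) = 0.68870
φ = atan2(y, x) mod 360° = atan2(-0.577, 0.376) = 303.0901°
|p|² = ρ² + z² = 0.68870² + 3.174² = 10.54858
κ = 2ρ / |p|² = 2×0.68870 / 10.54858 = 0.13058
θ = 2·atan2(ρ, z) = 2·atan2(0.68870, 3.174) = 0.42734 rad
ℓ = θ/κ = 0.42734/0.13058 = 3.27270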